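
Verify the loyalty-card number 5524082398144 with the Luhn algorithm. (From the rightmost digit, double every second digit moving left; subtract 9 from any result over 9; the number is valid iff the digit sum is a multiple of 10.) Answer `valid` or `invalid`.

valid

From the right, keep odd positions and double even positions (subtract 9 from any doubled value over 9):
  doubled (positions 2,4,...): 8 7 6 7 8 1 → sum 37
  kept (positions 1,3,...): 4 1 9 2 0 2 5 → sum 23
Total = 60.
60 mod 10 = 0, so the number is valid.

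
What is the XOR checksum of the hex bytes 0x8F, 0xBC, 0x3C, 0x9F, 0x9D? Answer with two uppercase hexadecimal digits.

0D

XOR the bytes together:
  start with 0x8F
  0x8F ⊕ 0xBC = 0x33
  0x33 ⊕ 0x3C = 0x0F
  0x0F ⊕ 0x9F = 0x90
  0x90 ⊕ 0x9D = 0x0D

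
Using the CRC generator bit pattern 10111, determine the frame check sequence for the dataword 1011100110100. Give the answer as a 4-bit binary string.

Append 4 zeros: 10111001101000000. Divide by 10111 (XOR where the leading bit is 1):
  pos 0: 10111 XOR 10111 = 00000
  pos 7: 11010 XOR 10111 = 01101
  pos 8: 11010 XOR 10111 = 01101
  pos 9: 11010 XOR 10111 = 01101
  pos 10: 11010 XOR 10111 = 01101
  pos 11: 11010 XOR 10111 = 01101
  pos 12: 11010 XOR 10111 = 01101
Remainder (last 4 bits) = 1101. This is the CRC / FCS.

1101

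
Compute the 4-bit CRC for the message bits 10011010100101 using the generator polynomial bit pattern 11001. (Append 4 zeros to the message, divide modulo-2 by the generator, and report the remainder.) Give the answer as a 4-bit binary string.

Append 4 zeros: 100110101001010000. Divide by 11001 (XOR where the leading bit is 1):
  pos 0: 10011 XOR 11001 = 01010
  pos 1: 10100 XOR 11001 = 01101
  pos 2: 11011 XOR 11001 = 00010
  pos 5: 10010 XOR 11001 = 01011
  pos 6: 10110 XOR 11001 = 01111
  pos 7: 11111 XOR 11001 = 00110
  pos 9: 11001 XOR 11001 = 00000
Remainder (last 4 bits) = 0000. This is the CRC / FCS.

0000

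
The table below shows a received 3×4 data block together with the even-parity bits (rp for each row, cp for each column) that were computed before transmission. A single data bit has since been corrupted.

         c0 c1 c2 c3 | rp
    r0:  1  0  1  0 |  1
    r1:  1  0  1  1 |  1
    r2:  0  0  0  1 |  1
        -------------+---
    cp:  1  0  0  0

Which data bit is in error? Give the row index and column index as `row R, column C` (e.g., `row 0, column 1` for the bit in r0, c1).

Recompute each row's even parity and compare to rp:
  r0: data parity 0, sent rp 1 → mismatch
  r1: data parity 1, sent rp 1 → ok
  r2: data parity 1, sent rp 1 → ok
Recompute each column's even parity and compare to cp:
  c0: data parity 0, sent cp 1 → mismatch
  c1: data parity 0, sent cp 0 → ok
  c2: data parity 0, sent cp 0 → ok
  c3: data parity 0, sent cp 0 → ok
Exactly one row (r0) and one column (c0) fail → the flipped bit is at their intersection.

row 0, column 0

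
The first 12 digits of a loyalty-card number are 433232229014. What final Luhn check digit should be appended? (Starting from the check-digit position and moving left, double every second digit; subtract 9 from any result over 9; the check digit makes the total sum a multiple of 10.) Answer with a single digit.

Partial digits right→left: 4 1 0 9 2 2 2 3 2 3 3 4
Double every second digit counting from the check-digit position (so the 1st, 3rd, 5th, ... of the partial from the right).
  doubled (with −9 where >9): 8 0 4 4 4 6 → sum 26
  kept as-is: 1 9 2 3 3 4 → sum 22
Total = 26 + 22 = 48.
Check digit = (10 − (48 mod 10)) mod 10 = 2.

2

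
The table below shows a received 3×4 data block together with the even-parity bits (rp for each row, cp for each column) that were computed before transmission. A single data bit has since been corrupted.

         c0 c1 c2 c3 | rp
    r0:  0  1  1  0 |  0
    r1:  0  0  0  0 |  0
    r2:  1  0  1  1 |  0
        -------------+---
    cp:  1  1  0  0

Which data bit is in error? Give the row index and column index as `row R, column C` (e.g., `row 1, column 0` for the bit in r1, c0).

Recompute each row's even parity and compare to rp:
  r0: data parity 0, sent rp 0 → ok
  r1: data parity 0, sent rp 0 → ok
  r2: data parity 1, sent rp 0 → mismatch
Recompute each column's even parity and compare to cp:
  c0: data parity 1, sent cp 1 → ok
  c1: data parity 1, sent cp 1 → ok
  c2: data parity 0, sent cp 0 → ok
  c3: data parity 1, sent cp 0 → mismatch
Exactly one row (r2) and one column (c3) fail → the flipped bit is at their intersection.

row 2, column 3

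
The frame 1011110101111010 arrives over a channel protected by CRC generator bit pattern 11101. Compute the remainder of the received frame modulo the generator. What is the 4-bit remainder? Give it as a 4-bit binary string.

0010

Modulo-2 division of 1011110101111010 by 11101:
  pos 0: 10111 XOR 11101 = 01010
  pos 1: 10101 XOR 11101 = 01000
  pos 2: 10000 XOR 11101 = 01101
  pos 3: 11011 XOR 11101 = 00110
  pos 5: 11001 XOR 11101 = 00100
  pos 7: 10011 XOR 11101 = 01110
  pos 8: 11101 XOR 11101 = 00000
Remainder = 0010 (nonzero — an error is detected).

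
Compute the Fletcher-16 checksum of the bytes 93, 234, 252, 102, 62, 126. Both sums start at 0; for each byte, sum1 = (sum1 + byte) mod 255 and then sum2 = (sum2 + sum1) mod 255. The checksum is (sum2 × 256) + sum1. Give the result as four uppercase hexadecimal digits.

Running sums (mod 255):
  after byte 0 (93): sum1=93, sum2=93
  after byte 1 (234): sum1=72, sum2=165
  after byte 2 (252): sum1=69, sum2=234
  after byte 3 (102): sum1=171, sum2=150
  after byte 4 (62): sum1=233, sum2=128
  after byte 5 (126): sum1=104, sum2=232
Checksum = sum2·256 + sum1 = 232·256 + 104 = 59496 = 0xE868.

E868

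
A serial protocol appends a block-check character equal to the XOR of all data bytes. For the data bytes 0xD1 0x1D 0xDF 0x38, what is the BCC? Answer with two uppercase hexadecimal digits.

2B

XOR the bytes together:
  start with 0xD1
  0xD1 ⊕ 0x1D = 0xCC
  0xCC ⊕ 0xDF = 0x13
  0x13 ⊕ 0x38 = 0x2B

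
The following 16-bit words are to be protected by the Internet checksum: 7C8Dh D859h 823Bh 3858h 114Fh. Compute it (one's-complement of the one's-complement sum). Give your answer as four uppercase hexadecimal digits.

One's-complement addition (fold any carry out of bit 15 back into bit 0):
  0x7C8D + 0xD859 = 0x154E6 → wrap carry → 0x54E7
  0x54E7 + 0x823B = 0x0D722
  0xD722 + 0x3858 = 0x10F7A → wrap carry → 0x0F7B
  0x0F7B + 0x114F = 0x020CA
One's-complement sum = 0x20CA.
Checksum = ~0x20CA & 0xFFFF = 0xDF35.

DF35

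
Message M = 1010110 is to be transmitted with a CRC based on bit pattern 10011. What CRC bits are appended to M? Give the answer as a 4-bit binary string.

Append 4 zeros: 10101100000. Divide by 10011 (XOR where the leading bit is 1):
  pos 0: 10101 XOR 10011 = 00110
  pos 2: 11010 XOR 10011 = 01001
  pos 3: 10010 XOR 10011 = 00001
Remainder (last 4 bits) = 1000. This is the CRC / FCS.

1000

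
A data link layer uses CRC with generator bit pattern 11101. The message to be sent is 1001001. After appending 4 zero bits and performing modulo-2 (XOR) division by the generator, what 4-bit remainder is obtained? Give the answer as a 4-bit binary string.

0100

Append 4 zeros: 10010010000. Divide by 11101 (XOR where the leading bit is 1):
  pos 0: 10010 XOR 11101 = 01111
  pos 1: 11110 XOR 11101 = 00011
  pos 4: 11100 XOR 11101 = 00001
Remainder (last 4 bits) = 0100. This is the CRC / FCS.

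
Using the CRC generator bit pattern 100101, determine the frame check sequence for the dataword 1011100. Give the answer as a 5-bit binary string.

00100

Append 5 zeros: 101110000000. Divide by 100101 (XOR where the leading bit is 1):
  pos 0: 101110 XOR 100101 = 001011
  pos 2: 101100 XOR 100101 = 001001
  pos 4: 100100 XOR 100101 = 000001
Remainder (last 5 bits) = 00100. This is the CRC / FCS.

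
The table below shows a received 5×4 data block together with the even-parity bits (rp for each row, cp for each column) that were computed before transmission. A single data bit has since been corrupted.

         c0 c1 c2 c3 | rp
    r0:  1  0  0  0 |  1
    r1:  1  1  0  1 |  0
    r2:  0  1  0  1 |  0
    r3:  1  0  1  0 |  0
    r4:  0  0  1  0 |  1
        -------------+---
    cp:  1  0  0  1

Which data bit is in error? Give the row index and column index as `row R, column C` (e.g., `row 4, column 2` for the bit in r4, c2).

row 1, column 3

Recompute each row's even parity and compare to rp:
  r0: data parity 1, sent rp 1 → ok
  r1: data parity 1, sent rp 0 → mismatch
  r2: data parity 0, sent rp 0 → ok
  r3: data parity 0, sent rp 0 → ok
  r4: data parity 1, sent rp 1 → ok
Recompute each column's even parity and compare to cp:
  c0: data parity 1, sent cp 1 → ok
  c1: data parity 0, sent cp 0 → ok
  c2: data parity 0, sent cp 0 → ok
  c3: data parity 0, sent cp 1 → mismatch
Exactly one row (r1) and one column (c3) fail → the flipped bit is at their intersection.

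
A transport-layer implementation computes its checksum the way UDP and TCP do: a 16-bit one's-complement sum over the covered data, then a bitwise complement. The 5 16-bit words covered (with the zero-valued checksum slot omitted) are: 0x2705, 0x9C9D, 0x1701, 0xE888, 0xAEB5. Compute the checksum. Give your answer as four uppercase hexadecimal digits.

One's-complement addition (fold any carry out of bit 15 back into bit 0):
  0x2705 + 0x9C9D = 0x0C3A2
  0xC3A2 + 0x1701 = 0x0DAA3
  0xDAA3 + 0xE888 = 0x1C32B → wrap carry → 0xC32C
  0xC32C + 0xAEB5 = 0x171E1 → wrap carry → 0x71E2
One's-complement sum = 0x71E2.
Checksum = ~0x71E2 & 0xFFFF = 0x8E1D.

8E1D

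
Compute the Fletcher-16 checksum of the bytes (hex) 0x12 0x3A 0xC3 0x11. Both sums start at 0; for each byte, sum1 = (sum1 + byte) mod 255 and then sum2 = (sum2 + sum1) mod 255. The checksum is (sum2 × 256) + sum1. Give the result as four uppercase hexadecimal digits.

8F21

Running sums (mod 255):
  after byte 0 (0x12): sum1=18, sum2=18
  after byte 1 (0x3A): sum1=76, sum2=94
  after byte 2 (0xC3): sum1=16, sum2=110
  after byte 3 (0x11): sum1=33, sum2=143
Checksum = sum2·256 + sum1 = 143·256 + 33 = 36641 = 0x8F21.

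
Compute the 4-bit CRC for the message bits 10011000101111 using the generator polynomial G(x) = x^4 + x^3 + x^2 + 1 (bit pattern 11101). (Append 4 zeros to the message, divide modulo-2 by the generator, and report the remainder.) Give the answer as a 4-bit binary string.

Append 4 zeros: 100110001011110000. Divide by 11101 (XOR where the leading bit is 1):
  pos 0: 10011 XOR 11101 = 01110
  pos 1: 11100 XOR 11101 = 00001
  pos 5: 10010 XOR 11101 = 01111
  pos 6: 11111 XOR 11101 = 00010
  pos 9: 10111 XOR 11101 = 01010
  pos 10: 10100 XOR 11101 = 01001
  pos 11: 10010 XOR 11101 = 01111
  pos 12: 11110 XOR 11101 = 00011
Remainder (last 4 bits) = 0110. This is the CRC / FCS.

0110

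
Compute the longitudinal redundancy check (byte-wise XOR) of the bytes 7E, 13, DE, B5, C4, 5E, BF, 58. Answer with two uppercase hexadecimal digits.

7B

XOR the bytes together:
  start with 0x7E
  0x7E ⊕ 0x13 = 0x6D
  0x6D ⊕ 0xDE = 0xB3
  0xB3 ⊕ 0xB5 = 0x06
  0x06 ⊕ 0xC4 = 0xC2
  0xC2 ⊕ 0x5E = 0x9C
  0x9C ⊕ 0xBF = 0x23
  0x23 ⊕ 0x58 = 0x7B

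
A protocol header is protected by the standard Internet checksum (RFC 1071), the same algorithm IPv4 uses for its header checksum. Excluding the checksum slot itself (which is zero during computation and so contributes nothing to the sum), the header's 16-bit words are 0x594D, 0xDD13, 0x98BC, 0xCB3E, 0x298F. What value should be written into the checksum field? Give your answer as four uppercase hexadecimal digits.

3C14

One's-complement addition (fold any carry out of bit 15 back into bit 0):
  0x594D + 0xDD13 = 0x13660 → wrap carry → 0x3661
  0x3661 + 0x98BC = 0x0CF1D
  0xCF1D + 0xCB3E = 0x19A5B → wrap carry → 0x9A5C
  0x9A5C + 0x298F = 0x0C3EB
One's-complement sum = 0xC3EB.
Checksum = ~0xC3EB & 0xFFFF = 0x3C14.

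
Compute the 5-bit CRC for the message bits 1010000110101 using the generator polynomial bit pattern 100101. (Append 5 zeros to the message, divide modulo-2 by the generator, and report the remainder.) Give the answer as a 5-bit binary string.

Append 5 zeros: 101000011010100000. Divide by 100101 (XOR where the leading bit is 1):
  pos 0: 101000 XOR 100101 = 001101
  pos 2: 110101 XOR 100101 = 010000
  pos 3: 100001 XOR 100101 = 000100
  pos 6: 100010 XOR 100101 = 000111
  pos 9: 111100 XOR 100101 = 011001
  pos 10: 110010 XOR 100101 = 010111
  pos 11: 101110 XOR 100101 = 001011
Remainder (last 5 bits) = 10110. This is the CRC / FCS.

10110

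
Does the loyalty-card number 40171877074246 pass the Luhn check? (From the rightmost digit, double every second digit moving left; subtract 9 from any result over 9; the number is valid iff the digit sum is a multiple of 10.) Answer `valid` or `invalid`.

From the right, keep odd positions and double even positions (subtract 9 from any doubled value over 9):
  doubled (positions 2,4,...): 8 8 0 5 2 2 8 → sum 33
  kept (positions 1,3,...): 6 2 7 7 8 7 0 → sum 37
Total = 70.
70 mod 10 = 0, so the number is valid.

valid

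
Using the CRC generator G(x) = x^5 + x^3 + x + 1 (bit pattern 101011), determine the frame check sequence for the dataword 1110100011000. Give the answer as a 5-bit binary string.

01010

Append 5 zeros: 111010001100000000. Divide by 101011 (XOR where the leading bit is 1):
  pos 0: 111010 XOR 101011 = 010001
  pos 1: 100010 XOR 101011 = 001001
  pos 3: 100101 XOR 101011 = 001110
  pos 5: 111010 XOR 101011 = 010001
  pos 6: 100010 XOR 101011 = 001001
  pos 8: 100100 XOR 101011 = 001111
  pos 10: 111100 XOR 101011 = 010111
  pos 11: 101110 XOR 101011 = 000101
Remainder (last 5 bits) = 01010. This is the CRC / FCS.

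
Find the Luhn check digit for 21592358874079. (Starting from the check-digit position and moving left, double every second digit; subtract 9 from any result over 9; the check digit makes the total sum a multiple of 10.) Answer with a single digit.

9

Partial digits right→left: 9 7 0 4 7 8 8 5 3 2 9 5 1 2
Double every second digit counting from the check-digit position (so the 1st, 3rd, 5th, ... of the partial from the right).
  doubled (with −9 where >9): 9 0 5 7 6 9 2 → sum 38
  kept as-is: 7 4 8 5 2 5 2 → sum 33
Total = 38 + 33 = 71.
Check digit = (10 − (71 mod 10)) mod 10 = 9.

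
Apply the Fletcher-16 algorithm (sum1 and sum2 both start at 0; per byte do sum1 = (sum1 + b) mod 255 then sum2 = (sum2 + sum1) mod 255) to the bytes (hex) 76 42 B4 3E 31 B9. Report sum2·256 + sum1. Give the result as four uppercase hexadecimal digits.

BB96

Running sums (mod 255):
  after byte 0 (76): sum1=118, sum2=118
  after byte 1 (42): sum1=184, sum2=47
  after byte 2 (B4): sum1=109, sum2=156
  after byte 3 (3E): sum1=171, sum2=72
  after byte 4 (31): sum1=220, sum2=37
  after byte 5 (B9): sum1=150, sum2=187
Checksum = sum2·256 + sum1 = 187·256 + 150 = 48022 = 0xBB96.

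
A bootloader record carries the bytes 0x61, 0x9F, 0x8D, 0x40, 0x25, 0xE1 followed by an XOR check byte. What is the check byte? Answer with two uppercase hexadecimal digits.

F7

XOR the bytes together:
  start with 0x61
  0x61 ⊕ 0x9F = 0xFE
  0xFE ⊕ 0x8D = 0x73
  0x73 ⊕ 0x40 = 0x33
  0x33 ⊕ 0x25 = 0x16
  0x16 ⊕ 0xE1 = 0xF7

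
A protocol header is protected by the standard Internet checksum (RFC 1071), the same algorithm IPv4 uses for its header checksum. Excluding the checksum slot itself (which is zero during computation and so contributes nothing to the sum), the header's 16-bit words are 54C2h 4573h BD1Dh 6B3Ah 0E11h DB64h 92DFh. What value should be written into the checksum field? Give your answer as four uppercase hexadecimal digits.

C11C

One's-complement addition (fold any carry out of bit 15 back into bit 0):
  0x54C2 + 0x4573 = 0x09A35
  0x9A35 + 0xBD1D = 0x15752 → wrap carry → 0x5753
  0x5753 + 0x6B3A = 0x0C28D
  0xC28D + 0x0E11 = 0x0D09E
  0xD09E + 0xDB64 = 0x1AC02 → wrap carry → 0xAC03
  0xAC03 + 0x92DF = 0x13EE2 → wrap carry → 0x3EE3
One's-complement sum = 0x3EE3.
Checksum = ~0x3EE3 & 0xFFFF = 0xC11C.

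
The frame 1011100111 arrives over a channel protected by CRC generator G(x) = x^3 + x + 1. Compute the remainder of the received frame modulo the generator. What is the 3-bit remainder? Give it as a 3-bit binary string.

Modulo-2 division of 1011100111 by 1011:
  pos 0: 1011 XOR 1011 = 0000
  pos 4: 1001 XOR 1011 = 0010
  pos 6: 1011 XOR 1011 = 0000
Remainder = 000 (zero — the frame passes the CRC check).

000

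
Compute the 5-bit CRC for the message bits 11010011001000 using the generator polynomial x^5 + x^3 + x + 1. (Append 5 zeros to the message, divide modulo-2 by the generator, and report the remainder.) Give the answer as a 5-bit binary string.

Append 5 zeros: 1101001100100000000. Divide by 101011 (XOR where the leading bit is 1):
  pos 0: 110100 XOR 101011 = 011111
  pos 1: 111111 XOR 101011 = 010100
  pos 2: 101001 XOR 101011 = 000010
  pos 6: 100010 XOR 101011 = 001001
  pos 8: 100100 XOR 101011 = 001111
  pos 10: 111100 XOR 101011 = 010111
  pos 11: 101110 XOR 101011 = 000101
Remainder (last 5 bits) = 10100. This is the CRC / FCS.

10100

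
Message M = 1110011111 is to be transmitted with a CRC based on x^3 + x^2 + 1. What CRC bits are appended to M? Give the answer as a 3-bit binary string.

111

Append 3 zeros: 1110011111000. Divide by 1101 (XOR where the leading bit is 1):
  pos 0: 1110 XOR 1101 = 0011
  pos 2: 1101 XOR 1101 = 0000
  pos 6: 1111 XOR 1101 = 0010
  pos 8: 1000 XOR 1101 = 0101
  pos 9: 1010 XOR 1101 = 0111
Remainder (last 3 bits) = 111. This is the CRC / FCS.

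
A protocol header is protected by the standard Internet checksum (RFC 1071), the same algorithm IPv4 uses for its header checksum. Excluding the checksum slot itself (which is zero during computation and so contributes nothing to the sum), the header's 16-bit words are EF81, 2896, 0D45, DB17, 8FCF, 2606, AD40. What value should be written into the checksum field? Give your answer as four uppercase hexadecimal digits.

One's-complement addition (fold any carry out of bit 15 back into bit 0):
  0xEF81 + 0x2896 = 0x11817 → wrap carry → 0x1818
  0x1818 + 0x0D45 = 0x0255D
  0x255D + 0xDB17 = 0x10074 → wrap carry → 0x0075
  0x0075 + 0x8FCF = 0x09044
  0x9044 + 0x2606 = 0x0B64A
  0xB64A + 0xAD40 = 0x1638A → wrap carry → 0x638B
One's-complement sum = 0x638B.
Checksum = ~0x638B & 0xFFFF = 0x9C74.

9C74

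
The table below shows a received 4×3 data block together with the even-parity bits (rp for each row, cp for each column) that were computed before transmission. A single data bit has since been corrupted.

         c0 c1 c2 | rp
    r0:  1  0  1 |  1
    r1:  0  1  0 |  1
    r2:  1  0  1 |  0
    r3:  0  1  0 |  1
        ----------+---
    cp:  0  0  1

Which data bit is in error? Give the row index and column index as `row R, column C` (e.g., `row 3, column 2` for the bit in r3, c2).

row 0, column 2

Recompute each row's even parity and compare to rp:
  r0: data parity 0, sent rp 1 → mismatch
  r1: data parity 1, sent rp 1 → ok
  r2: data parity 0, sent rp 0 → ok
  r3: data parity 1, sent rp 1 → ok
Recompute each column's even parity and compare to cp:
  c0: data parity 0, sent cp 0 → ok
  c1: data parity 0, sent cp 0 → ok
  c2: data parity 0, sent cp 1 → mismatch
Exactly one row (r0) and one column (c2) fail → the flipped bit is at their intersection.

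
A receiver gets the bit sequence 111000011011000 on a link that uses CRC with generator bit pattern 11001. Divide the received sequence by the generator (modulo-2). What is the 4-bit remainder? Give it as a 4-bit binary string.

Modulo-2 division of 111000011011000 by 11001:
  pos 0: 11100 XOR 11001 = 00101
  pos 2: 10100 XOR 11001 = 01101
  pos 3: 11011 XOR 11001 = 00010
  pos 6: 10101 XOR 11001 = 01100
  pos 7: 11001 XOR 11001 = 00000
Remainder = 0000 (zero — the frame passes the CRC check).

0000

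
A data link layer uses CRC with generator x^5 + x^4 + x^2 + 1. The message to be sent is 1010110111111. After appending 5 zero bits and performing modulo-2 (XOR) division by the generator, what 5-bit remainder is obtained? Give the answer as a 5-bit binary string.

Append 5 zeros: 101011011111100000. Divide by 110101 (XOR where the leading bit is 1):
  pos 0: 101011 XOR 110101 = 011110
  pos 1: 111100 XOR 110101 = 001001
  pos 3: 100111 XOR 110101 = 010010
  pos 4: 100101 XOR 110101 = 010000
  pos 5: 100001 XOR 110101 = 010100
  pos 6: 101001 XOR 110101 = 011100
  pos 7: 111001 XOR 110101 = 001100
  pos 9: 110000 XOR 110101 = 000101
  pos 12: 101000 XOR 110101 = 011101
Remainder (last 5 bits) = 11101. This is the CRC / FCS.

11101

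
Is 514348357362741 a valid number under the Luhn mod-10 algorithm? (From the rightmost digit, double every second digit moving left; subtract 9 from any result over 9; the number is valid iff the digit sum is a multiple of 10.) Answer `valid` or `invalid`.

invalid

From the right, keep odd positions and double even positions (subtract 9 from any doubled value over 9):
  doubled (positions 2,4,...): 8 4 6 1 7 6 2 → sum 34
  kept (positions 1,3,...): 1 7 6 7 3 4 4 5 → sum 37
Total = 71.
71 mod 10 = 1, so the number is invalid.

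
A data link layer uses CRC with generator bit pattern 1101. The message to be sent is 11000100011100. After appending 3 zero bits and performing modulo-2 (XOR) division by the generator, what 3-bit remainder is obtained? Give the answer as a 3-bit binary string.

101

Append 3 zeros: 11000100011100000. Divide by 1101 (XOR where the leading bit is 1):
  pos 0: 1100 XOR 1101 = 0001
  pos 3: 1010 XOR 1101 = 0111
  pos 4: 1110 XOR 1101 = 0011
  pos 6: 1101 XOR 1101 = 0000
  pos 10: 1100 XOR 1101 = 0001
  pos 13: 1000 XOR 1101 = 0101
Remainder (last 3 bits) = 101. This is the CRC / FCS.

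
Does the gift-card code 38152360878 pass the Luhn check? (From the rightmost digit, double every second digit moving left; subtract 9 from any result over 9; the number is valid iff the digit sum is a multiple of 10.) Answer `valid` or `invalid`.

From the right, keep odd positions and double even positions (subtract 9 from any doubled value over 9):
  doubled (positions 2,4,...): 5 0 6 1 7 → sum 19
  kept (positions 1,3,...): 8 8 6 2 1 3 → sum 28
Total = 47.
47 mod 10 = 7, so the number is invalid.

invalid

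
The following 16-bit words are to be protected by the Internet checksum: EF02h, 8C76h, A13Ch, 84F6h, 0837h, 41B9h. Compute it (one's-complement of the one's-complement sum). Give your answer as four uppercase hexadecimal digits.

One's-complement addition (fold any carry out of bit 15 back into bit 0):
  0xEF02 + 0x8C76 = 0x17B78 → wrap carry → 0x7B79
  0x7B79 + 0xA13C = 0x11CB5 → wrap carry → 0x1CB6
  0x1CB6 + 0x84F6 = 0x0A1AC
  0xA1AC + 0x0837 = 0x0A9E3
  0xA9E3 + 0x41B9 = 0x0EB9C
One's-complement sum = 0xEB9C.
Checksum = ~0xEB9C & 0xFFFF = 0x1463.

1463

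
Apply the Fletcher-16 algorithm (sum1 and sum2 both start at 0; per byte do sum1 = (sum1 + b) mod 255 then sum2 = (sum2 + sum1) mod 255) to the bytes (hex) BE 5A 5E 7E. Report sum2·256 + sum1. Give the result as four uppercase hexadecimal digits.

45F5

Running sums (mod 255):
  after byte 0 (BE): sum1=190, sum2=190
  after byte 1 (5A): sum1=25, sum2=215
  after byte 2 (5E): sum1=119, sum2=79
  after byte 3 (7E): sum1=245, sum2=69
Checksum = sum2·256 + sum1 = 69·256 + 245 = 17909 = 0x45F5.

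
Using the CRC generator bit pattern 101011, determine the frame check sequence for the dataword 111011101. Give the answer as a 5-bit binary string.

10110

Append 5 zeros: 11101110100000. Divide by 101011 (XOR where the leading bit is 1):
  pos 0: 111011 XOR 101011 = 010000
  pos 1: 100001 XOR 101011 = 001010
  pos 3: 101001 XOR 101011 = 000010
  pos 7: 100000 XOR 101011 = 001011
Remainder (last 5 bits) = 10110. This is the CRC / FCS.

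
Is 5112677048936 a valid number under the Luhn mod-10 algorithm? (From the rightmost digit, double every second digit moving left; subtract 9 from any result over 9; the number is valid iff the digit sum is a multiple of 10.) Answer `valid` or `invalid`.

From the right, keep odd positions and double even positions (subtract 9 from any doubled value over 9):
  doubled (positions 2,4,...): 6 7 0 5 4 2 → sum 24
  kept (positions 1,3,...): 6 9 4 7 6 1 5 → sum 38
Total = 62.
62 mod 10 = 2, so the number is invalid.

invalid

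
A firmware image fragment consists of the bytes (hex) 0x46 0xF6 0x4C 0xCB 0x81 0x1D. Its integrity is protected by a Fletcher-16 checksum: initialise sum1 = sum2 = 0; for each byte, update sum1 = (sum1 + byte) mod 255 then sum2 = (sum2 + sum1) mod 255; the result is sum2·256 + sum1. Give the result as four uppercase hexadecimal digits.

Running sums (mod 255):
  after byte 0 (0x46): sum1=70, sum2=70
  after byte 1 (0xF6): sum1=61, sum2=131
  after byte 2 (0x4C): sum1=137, sum2=13
  after byte 3 (0xCB): sum1=85, sum2=98
  after byte 4 (0x81): sum1=214, sum2=57
  after byte 5 (0x1D): sum1=243, sum2=45
Checksum = sum2·256 + sum1 = 45·256 + 243 = 11763 = 0x2DF3.

2DF3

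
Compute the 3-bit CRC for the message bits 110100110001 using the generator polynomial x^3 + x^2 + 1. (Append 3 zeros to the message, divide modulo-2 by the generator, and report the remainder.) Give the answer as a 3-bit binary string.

Append 3 zeros: 110100110001000. Divide by 1101 (XOR where the leading bit is 1):
  pos 0: 1101 XOR 1101 = 0000
  pos 6: 1100 XOR 1101 = 0001
  pos 9: 1010 XOR 1101 = 0111
  pos 10: 1110 XOR 1101 = 0011
Remainder (last 3 bits) = 110. This is the CRC / FCS.

110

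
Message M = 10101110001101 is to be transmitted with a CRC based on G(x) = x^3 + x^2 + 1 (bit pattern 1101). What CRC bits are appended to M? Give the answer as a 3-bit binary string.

Append 3 zeros: 10101110001101000. Divide by 1101 (XOR where the leading bit is 1):
  pos 0: 1010 XOR 1101 = 0111
  pos 1: 1111 XOR 1101 = 0010
  pos 3: 1011 XOR 1101 = 0110
  pos 4: 1100 XOR 1101 = 0001
  pos 7: 1001 XOR 1101 = 0100
  pos 8: 1001 XOR 1101 = 0100
  pos 9: 1000 XOR 1101 = 0101
  pos 10: 1011 XOR 1101 = 0110
  pos 11: 1100 XOR 1101 = 0001
Remainder (last 3 bits) = 100. This is the CRC / FCS.

100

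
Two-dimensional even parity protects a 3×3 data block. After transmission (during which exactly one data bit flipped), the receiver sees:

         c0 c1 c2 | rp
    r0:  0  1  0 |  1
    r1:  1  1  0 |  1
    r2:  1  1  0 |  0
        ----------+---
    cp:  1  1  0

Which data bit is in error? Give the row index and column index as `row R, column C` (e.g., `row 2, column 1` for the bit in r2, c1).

Recompute each row's even parity and compare to rp:
  r0: data parity 1, sent rp 1 → ok
  r1: data parity 0, sent rp 1 → mismatch
  r2: data parity 0, sent rp 0 → ok
Recompute each column's even parity and compare to cp:
  c0: data parity 0, sent cp 1 → mismatch
  c1: data parity 1, sent cp 1 → ok
  c2: data parity 0, sent cp 0 → ok
Exactly one row (r1) and one column (c0) fail → the flipped bit is at their intersection.

row 1, column 0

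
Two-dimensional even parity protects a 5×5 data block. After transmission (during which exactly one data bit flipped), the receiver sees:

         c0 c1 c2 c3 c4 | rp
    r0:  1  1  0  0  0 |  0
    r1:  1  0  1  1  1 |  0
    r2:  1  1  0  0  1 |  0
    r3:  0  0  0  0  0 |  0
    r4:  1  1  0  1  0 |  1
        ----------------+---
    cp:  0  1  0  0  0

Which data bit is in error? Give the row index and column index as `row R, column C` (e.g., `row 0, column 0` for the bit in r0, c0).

Recompute each row's even parity and compare to rp:
  r0: data parity 0, sent rp 0 → ok
  r1: data parity 0, sent rp 0 → ok
  r2: data parity 1, sent rp 0 → mismatch
  r3: data parity 0, sent rp 0 → ok
  r4: data parity 1, sent rp 1 → ok
Recompute each column's even parity and compare to cp:
  c0: data parity 0, sent cp 0 → ok
  c1: data parity 1, sent cp 1 → ok
  c2: data parity 1, sent cp 0 → mismatch
  c3: data parity 0, sent cp 0 → ok
  c4: data parity 0, sent cp 0 → ok
Exactly one row (r2) and one column (c2) fail → the flipped bit is at their intersection.

row 2, column 2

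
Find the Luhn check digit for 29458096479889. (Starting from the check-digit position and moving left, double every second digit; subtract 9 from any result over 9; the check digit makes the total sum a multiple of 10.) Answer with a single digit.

2

Partial digits right→left: 9 8 8 9 7 4 6 9 0 8 5 4 9 2
Double every second digit counting from the check-digit position (so the 1st, 3rd, 5th, ... of the partial from the right).
  doubled (with −9 where >9): 9 7 5 3 0 1 9 → sum 34
  kept as-is: 8 9 4 9 8 4 2 → sum 44
Total = 34 + 44 = 78.
Check digit = (10 − (78 mod 10)) mod 10 = 2.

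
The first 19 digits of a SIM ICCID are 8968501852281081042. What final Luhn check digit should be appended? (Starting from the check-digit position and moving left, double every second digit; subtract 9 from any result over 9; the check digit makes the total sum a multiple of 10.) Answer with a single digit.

9

Partial digits right→left: 2 4 0 1 8 0 1 8 2 2 5 8 1 0 5 8 6 9 8
Double every second digit counting from the check-digit position (so the 1st, 3rd, 5th, ... of the partial from the right).
  doubled (with −9 where >9): 4 0 7 2 4 1 2 1 3 7 → sum 31
  kept as-is: 4 1 0 8 2 8 0 8 9 → sum 40
Total = 31 + 40 = 71.
Check digit = (10 − (71 mod 10)) mod 10 = 9.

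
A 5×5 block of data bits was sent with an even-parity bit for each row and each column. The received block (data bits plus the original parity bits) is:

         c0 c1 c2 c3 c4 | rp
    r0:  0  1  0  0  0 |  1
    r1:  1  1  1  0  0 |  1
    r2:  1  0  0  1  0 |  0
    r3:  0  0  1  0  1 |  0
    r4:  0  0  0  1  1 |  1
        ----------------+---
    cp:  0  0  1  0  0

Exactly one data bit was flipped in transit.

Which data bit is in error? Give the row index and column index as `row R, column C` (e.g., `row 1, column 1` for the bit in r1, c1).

Recompute each row's even parity and compare to rp:
  r0: data parity 1, sent rp 1 → ok
  r1: data parity 1, sent rp 1 → ok
  r2: data parity 0, sent rp 0 → ok
  r3: data parity 0, sent rp 0 → ok
  r4: data parity 0, sent rp 1 → mismatch
Recompute each column's even parity and compare to cp:
  c0: data parity 0, sent cp 0 → ok
  c1: data parity 0, sent cp 0 → ok
  c2: data parity 0, sent cp 1 → mismatch
  c3: data parity 0, sent cp 0 → ok
  c4: data parity 0, sent cp 0 → ok
Exactly one row (r4) and one column (c2) fail → the flipped bit is at their intersection.

row 4, column 2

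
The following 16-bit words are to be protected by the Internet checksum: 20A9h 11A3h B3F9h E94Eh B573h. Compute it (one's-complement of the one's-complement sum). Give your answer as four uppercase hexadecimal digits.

7AF7

One's-complement addition (fold any carry out of bit 15 back into bit 0):
  0x20A9 + 0x11A3 = 0x0324C
  0x324C + 0xB3F9 = 0x0E645
  0xE645 + 0xE94E = 0x1CF93 → wrap carry → 0xCF94
  0xCF94 + 0xB573 = 0x18507 → wrap carry → 0x8508
One's-complement sum = 0x8508.
Checksum = ~0x8508 & 0xFFFF = 0x7AF7.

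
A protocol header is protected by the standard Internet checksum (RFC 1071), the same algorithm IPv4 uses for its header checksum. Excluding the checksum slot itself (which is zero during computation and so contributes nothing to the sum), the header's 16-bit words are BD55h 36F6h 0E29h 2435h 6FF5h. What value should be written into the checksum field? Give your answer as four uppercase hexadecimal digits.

6960

One's-complement addition (fold any carry out of bit 15 back into bit 0):
  0xBD55 + 0x36F6 = 0x0F44B
  0xF44B + 0x0E29 = 0x10274 → wrap carry → 0x0275
  0x0275 + 0x2435 = 0x026AA
  0x26AA + 0x6FF5 = 0x0969F
One's-complement sum = 0x969F.
Checksum = ~0x969F & 0xFFFF = 0x6960.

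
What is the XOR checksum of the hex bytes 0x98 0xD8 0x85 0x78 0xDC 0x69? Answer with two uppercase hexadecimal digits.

08

XOR the bytes together:
  start with 0x98
  0x98 ⊕ 0xD8 = 0x40
  0x40 ⊕ 0x85 = 0xC5
  0xC5 ⊕ 0x78 = 0xBD
  0xBD ⊕ 0xDC = 0x61
  0x61 ⊕ 0x69 = 0x08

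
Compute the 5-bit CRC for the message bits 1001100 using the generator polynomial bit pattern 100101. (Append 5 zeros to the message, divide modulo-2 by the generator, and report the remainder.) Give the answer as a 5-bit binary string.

11110

Append 5 zeros: 100110000000. Divide by 100101 (XOR where the leading bit is 1):
  pos 0: 100110 XOR 100101 = 000011
  pos 4: 110000 XOR 100101 = 010101
  pos 5: 101010 XOR 100101 = 001111
Remainder (last 5 bits) = 11110. This is the CRC / FCS.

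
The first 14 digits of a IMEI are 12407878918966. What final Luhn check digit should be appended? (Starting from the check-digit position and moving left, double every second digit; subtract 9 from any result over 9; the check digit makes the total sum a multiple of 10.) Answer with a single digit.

Partial digits right→left: 6 6 9 8 1 9 8 7 8 7 0 4 2 1
Double every second digit counting from the check-digit position (so the 1st, 3rd, 5th, ... of the partial from the right).
  doubled (with −9 where >9): 3 9 2 7 7 0 4 → sum 32
  kept as-is: 6 8 9 7 7 4 1 → sum 42
Total = 32 + 42 = 74.
Check digit = (10 − (74 mod 10)) mod 10 = 6.

6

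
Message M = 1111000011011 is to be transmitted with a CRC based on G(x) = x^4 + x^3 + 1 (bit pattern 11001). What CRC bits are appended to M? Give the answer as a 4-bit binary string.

0010

Append 4 zeros: 11110000110110000. Divide by 11001 (XOR where the leading bit is 1):
  pos 0: 11110 XOR 11001 = 00111
  pos 2: 11100 XOR 11001 = 00101
  pos 4: 10101 XOR 11001 = 01100
  pos 5: 11001 XOR 11001 = 00000
  pos 11: 11000 XOR 11001 = 00001
Remainder (last 4 bits) = 0010. This is the CRC / FCS.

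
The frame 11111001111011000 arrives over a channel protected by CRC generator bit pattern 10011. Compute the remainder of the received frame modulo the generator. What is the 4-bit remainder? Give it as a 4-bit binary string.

1011

Modulo-2 division of 11111001111011000 by 10011:
  pos 0: 11111 XOR 10011 = 01100
  pos 1: 11000 XOR 10011 = 01011
  pos 2: 10110 XOR 10011 = 00101
  pos 4: 10111 XOR 10011 = 00100
  pos 6: 10011 XOR 10011 = 00000
  pos 12: 11000 XOR 10011 = 01011
Remainder = 1011 (nonzero — an error is detected).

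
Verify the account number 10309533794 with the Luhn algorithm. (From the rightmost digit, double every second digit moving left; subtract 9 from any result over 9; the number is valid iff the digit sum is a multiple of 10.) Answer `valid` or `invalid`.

invalid

From the right, keep odd positions and double even positions (subtract 9 from any doubled value over 9):
  doubled (positions 2,4,...): 9 6 1 0 0 → sum 16
  kept (positions 1,3,...): 4 7 3 9 3 1 → sum 27
Total = 43.
43 mod 10 = 3, so the number is invalid.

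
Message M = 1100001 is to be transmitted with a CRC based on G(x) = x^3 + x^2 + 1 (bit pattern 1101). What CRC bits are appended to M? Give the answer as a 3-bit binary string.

011

Append 3 zeros: 1100001000. Divide by 1101 (XOR where the leading bit is 1):
  pos 0: 1100 XOR 1101 = 0001
  pos 3: 1001 XOR 1101 = 0100
  pos 4: 1000 XOR 1101 = 0101
  pos 5: 1010 XOR 1101 = 0111
  pos 6: 1110 XOR 1101 = 0011
Remainder (last 3 bits) = 011. This is the CRC / FCS.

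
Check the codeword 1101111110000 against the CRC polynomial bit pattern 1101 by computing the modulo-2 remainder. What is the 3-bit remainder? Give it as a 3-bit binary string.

Modulo-2 division of 1101111110000 by 1101:
  pos 0: 1101 XOR 1101 = 0000
  pos 4: 1111 XOR 1101 = 0010
  pos 6: 1010 XOR 1101 = 0111
  pos 7: 1110 XOR 1101 = 0011
  pos 9: 1100 XOR 1101 = 0001
Remainder = 001 (nonzero — an error is detected).

001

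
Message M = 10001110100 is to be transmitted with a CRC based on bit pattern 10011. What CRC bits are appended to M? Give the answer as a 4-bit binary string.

1101

Append 4 zeros: 100011101000000. Divide by 10011 (XOR where the leading bit is 1):
  pos 0: 10001 XOR 10011 = 00010
  pos 3: 10110 XOR 10011 = 00101
  pos 5: 10110 XOR 10011 = 00101
  pos 7: 10100 XOR 10011 = 00111
  pos 9: 11100 XOR 10011 = 01111
  pos 10: 11110 XOR 10011 = 01101
Remainder (last 4 bits) = 1101. This is the CRC / FCS.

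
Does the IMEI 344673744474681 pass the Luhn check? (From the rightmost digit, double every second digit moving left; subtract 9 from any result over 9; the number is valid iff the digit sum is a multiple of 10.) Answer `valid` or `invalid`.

From the right, keep odd positions and double even positions (subtract 9 from any doubled value over 9):
  doubled (positions 2,4,...): 7 8 8 8 6 3 8 → sum 48
  kept (positions 1,3,...): 1 6 7 4 7 7 4 3 → sum 39
Total = 87.
87 mod 10 = 7, so the number is invalid.

invalid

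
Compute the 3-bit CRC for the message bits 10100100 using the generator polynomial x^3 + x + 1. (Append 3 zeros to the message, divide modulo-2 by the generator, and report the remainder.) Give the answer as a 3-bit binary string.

Append 3 zeros: 10100100000. Divide by 1011 (XOR where the leading bit is 1):
  pos 0: 1010 XOR 1011 = 0001
  pos 3: 1010 XOR 1011 = 0001
  pos 6: 1000 XOR 1011 = 0011
Remainder (last 3 bits) = 110. This is the CRC / FCS.

110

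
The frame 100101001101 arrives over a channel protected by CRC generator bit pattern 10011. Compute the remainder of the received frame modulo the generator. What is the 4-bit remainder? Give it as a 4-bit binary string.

1010

Modulo-2 division of 100101001101 by 10011:
  pos 0: 10010 XOR 10011 = 00001
  pos 4: 11001 XOR 10011 = 01010
  pos 5: 10101 XOR 10011 = 00110
  pos 7: 11001 XOR 10011 = 01010
Remainder = 1010 (nonzero — an error is detected).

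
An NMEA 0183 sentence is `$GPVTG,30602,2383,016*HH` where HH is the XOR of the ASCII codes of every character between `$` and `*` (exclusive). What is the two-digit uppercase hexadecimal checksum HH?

74

XOR the ASCII codes of the payload characters:
  'G' = 0x47 → acc = 0x47
  'P' = 0x50 → acc = 0x17
  'V' = 0x56 → acc = 0x41
  'T' = 0x54 → acc = 0x15
  'G' = 0x47 → acc = 0x52
  ',' = 0x2C → acc = 0x7E
  '3' = 0x33 → acc = 0x4D
  '0' = 0x30 → acc = 0x7D
  '6' = 0x36 → acc = 0x4B
  '0' = 0x30 → acc = 0x7B
  '2' = 0x32 → acc = 0x49
  ',' = 0x2C → acc = 0x65
  '2' = 0x32 → acc = 0x57
  '3' = 0x33 → acc = 0x64
  '8' = 0x38 → acc = 0x5C
  '3' = 0x33 → acc = 0x6F
  ',' = 0x2C → acc = 0x43
  '0' = 0x30 → acc = 0x73
  '1' = 0x31 → acc = 0x42
  '6' = 0x36 → acc = 0x74
Checksum = 0x74.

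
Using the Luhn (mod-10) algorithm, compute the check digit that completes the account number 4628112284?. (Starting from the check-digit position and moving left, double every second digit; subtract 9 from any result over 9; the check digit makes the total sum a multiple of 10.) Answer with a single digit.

9

Partial digits right→left: 4 8 2 2 1 1 8 2 6 4
Double every second digit counting from the check-digit position (so the 1st, 3rd, 5th, ... of the partial from the right).
  doubled (with −9 where >9): 8 4 2 7 3 → sum 24
  kept as-is: 8 2 1 2 4 → sum 17
Total = 24 + 17 = 41.
Check digit = (10 − (41 mod 10)) mod 10 = 9.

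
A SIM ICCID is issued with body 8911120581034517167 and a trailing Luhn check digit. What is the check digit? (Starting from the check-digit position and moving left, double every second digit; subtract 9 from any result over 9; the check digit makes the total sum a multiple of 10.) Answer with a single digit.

Partial digits right→left: 7 6 1 7 1 5 4 3 0 1 8 5 0 2 1 1 1 9 8
Double every second digit counting from the check-digit position (so the 1st, 3rd, 5th, ... of the partial from the right).
  doubled (with −9 where >9): 5 2 2 8 0 7 0 2 2 7 → sum 35
  kept as-is: 6 7 5 3 1 5 2 1 9 → sum 39
Total = 35 + 39 = 74.
Check digit = (10 − (74 mod 10)) mod 10 = 6.

6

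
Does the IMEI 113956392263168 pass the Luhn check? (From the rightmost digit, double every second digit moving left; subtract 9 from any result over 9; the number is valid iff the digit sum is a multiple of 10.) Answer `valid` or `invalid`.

invalid

From the right, keep odd positions and double even positions (subtract 9 from any doubled value over 9):
  doubled (positions 2,4,...): 3 6 4 9 3 9 2 → sum 36
  kept (positions 1,3,...): 8 1 6 2 3 5 3 1 → sum 29
Total = 65.
65 mod 10 = 5, so the number is invalid.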